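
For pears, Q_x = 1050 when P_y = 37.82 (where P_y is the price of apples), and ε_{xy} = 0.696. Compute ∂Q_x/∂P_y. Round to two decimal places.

19.32

ε = (∂Q_x/∂P_y)·(P_y/Q_x) ⇒ ∂Q_x/∂P_y = ε·Q_x/P_y = 0.696 × 1050/37.82 ≈ 19.32.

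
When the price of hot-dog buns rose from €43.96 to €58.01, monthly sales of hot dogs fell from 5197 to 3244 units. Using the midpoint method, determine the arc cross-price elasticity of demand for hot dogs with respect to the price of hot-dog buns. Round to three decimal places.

ΔQ_A = 3244 − 5197 = -1953; ΔP_B = 58.01 − 43.96 = 14.05.
Midpoints: Q̄_A = 4220.5, P̄_B = 50.98.
ε = (ΔQ_A/Q̄_A)/(ΔP_B/P̄_B) = (-1953/4220.5)/(14.05/50.98) ≈ -1.679.
ε < 0: hot dogs and hot-dog buns are complements.

-1.679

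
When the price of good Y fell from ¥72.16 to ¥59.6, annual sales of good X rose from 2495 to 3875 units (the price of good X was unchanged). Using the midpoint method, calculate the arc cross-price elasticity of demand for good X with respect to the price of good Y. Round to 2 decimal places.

ΔQ_X = 3875 − 2495 = 1380; ΔP_Y = 59.6 − 72.16 = -12.56.
Midpoints: Q̄_X = 3185.0, P̄_Y = 65.88.
ε = (ΔQ_X/Q̄_X)/(ΔP_Y/P̄_Y) = (1380/3185.0)/(-12.56/65.88) ≈ -2.27.

-2.27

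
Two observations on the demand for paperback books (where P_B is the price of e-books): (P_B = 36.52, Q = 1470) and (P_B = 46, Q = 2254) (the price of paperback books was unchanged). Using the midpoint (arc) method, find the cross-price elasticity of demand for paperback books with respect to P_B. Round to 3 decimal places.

ΔQ_A = 2254 − 1470 = 784; ΔP_B = 46 − 36.52 = 9.48.
Midpoints: Q̄_A = 1862.0, P̄_B = 41.26.
ε = (ΔQ_A/Q̄_A)/(ΔP_B/P̄_B) = (784/1862.0)/(9.48/41.26) ≈ 1.833.

1.833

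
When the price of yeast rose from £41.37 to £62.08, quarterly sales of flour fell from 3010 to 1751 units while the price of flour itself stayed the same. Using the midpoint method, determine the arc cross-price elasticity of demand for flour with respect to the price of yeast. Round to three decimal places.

-1.321

ΔQ_A = 1751 − 3010 = -1259; ΔP_B = 62.08 − 41.37 = 20.71.
Midpoints: Q̄_A = 2380.5, P̄_B = 51.72.
ε = (ΔQ_A/Q̄_A)/(ΔP_B/P̄_B) = (-1259/2380.5)/(20.71/51.72) ≈ -1.321.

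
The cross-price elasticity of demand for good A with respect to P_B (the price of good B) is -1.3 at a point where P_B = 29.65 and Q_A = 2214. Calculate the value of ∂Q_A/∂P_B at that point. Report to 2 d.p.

ε = (∂Q_A/∂P_B)·(P_B/Q_A) ⇒ ∂Q_A/∂P_B = ε·Q_A/P_B = -1.3 × 2214/29.65 ≈ -97.07.

-97.07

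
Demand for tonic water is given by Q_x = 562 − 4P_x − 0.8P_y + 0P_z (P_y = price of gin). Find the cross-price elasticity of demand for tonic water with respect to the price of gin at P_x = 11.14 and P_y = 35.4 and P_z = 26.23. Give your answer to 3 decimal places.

At P_x = 11.14 and P_y = 35.4 and P_z = 26.23: Q_x = 489.12.
∂Q_x/∂P_y = -0.8.
ε = (∂Q_x/∂P_y)(P_y/Q_x) = -0.8 × (35.4/489.12) ≈ -0.058.

-0.058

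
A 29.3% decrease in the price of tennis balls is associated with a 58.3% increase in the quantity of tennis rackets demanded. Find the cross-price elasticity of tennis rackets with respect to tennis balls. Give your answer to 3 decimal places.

-1.990

ε = (%ΔQ of tennis rackets) / (%ΔP of tennis balls) = (58.3%) / (-29.3%) ≈ -1.990.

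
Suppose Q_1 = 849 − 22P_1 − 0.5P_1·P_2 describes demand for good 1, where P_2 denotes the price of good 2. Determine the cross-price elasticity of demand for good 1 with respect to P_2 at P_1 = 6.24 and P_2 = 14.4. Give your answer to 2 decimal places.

-0.07

At P_1 = 6.24 and P_2 = 14.4: Q_1 = 666.792.
∂Q_1/∂P_2 = -0.5P_1 = -0.5(6.24) = -3.1200.
ε = (∂Q_1/∂P_2)(P_2/Q_1) = -3.1200 × (14.4/666.792) ≈ -0.07.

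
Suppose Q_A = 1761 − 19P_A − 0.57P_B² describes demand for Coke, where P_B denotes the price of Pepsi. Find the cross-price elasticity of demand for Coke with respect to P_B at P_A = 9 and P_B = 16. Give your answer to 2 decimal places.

At P_A = 9 and P_B = 16: Q_A = 1444.08.
∂Q_A/∂P_B = -1.14P_B = -1.14(16) = -18.2400.
ε = (∂Q_A/∂P_B)(P_B/Q_A) = -18.2400 × (16/1444.08) ≈ -0.20.

-0.20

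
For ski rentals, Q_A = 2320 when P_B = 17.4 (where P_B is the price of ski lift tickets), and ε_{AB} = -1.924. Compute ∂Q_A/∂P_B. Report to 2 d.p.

ε = (∂Q_A/∂P_B)·(P_B/Q_A) ⇒ ∂Q_A/∂P_B = ε·Q_A/P_B = -1.924 × 2320/17.4 ≈ -256.53.

-256.53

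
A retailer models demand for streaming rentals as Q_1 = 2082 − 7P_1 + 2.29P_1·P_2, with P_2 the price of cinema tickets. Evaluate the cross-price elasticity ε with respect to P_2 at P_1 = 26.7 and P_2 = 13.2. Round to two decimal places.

At P_1 = 26.7 and P_2 = 13.2: Q_1 = 2702.188.
∂Q_1/∂P_2 = 2.29P_1 = 2.29(26.7) = 61.1430.
ε = (∂Q_1/∂P_2)(P_2/Q_1) = 61.1430 × (13.2/2702.188) ≈ 0.30.

0.30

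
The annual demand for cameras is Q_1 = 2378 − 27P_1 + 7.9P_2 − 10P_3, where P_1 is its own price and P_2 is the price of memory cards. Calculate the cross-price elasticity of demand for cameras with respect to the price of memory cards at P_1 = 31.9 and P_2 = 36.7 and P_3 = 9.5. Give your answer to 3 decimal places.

At P_1 = 31.9 and P_2 = 36.7 and P_3 = 9.5: Q_1 = 1711.63.
∂Q_1/∂P_2 = 7.9.
ε = (∂Q_1/∂P_2)(P_2/Q_1) = 7.9 × (36.7/1711.63) ≈ 0.169.

0.169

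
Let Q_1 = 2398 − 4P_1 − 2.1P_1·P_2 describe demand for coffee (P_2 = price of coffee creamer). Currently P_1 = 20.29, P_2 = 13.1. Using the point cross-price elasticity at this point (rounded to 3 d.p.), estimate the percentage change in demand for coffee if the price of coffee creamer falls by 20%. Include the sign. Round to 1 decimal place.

6.3%

At P_1 = 20.29, P_2 = 13.1: Q_1 = 1758.662.
∂Q_1/∂P_2 = -2.1P_1 = -42.6090.
ε = (∂Q_1/∂P_2)(P_2/Q_1) = -42.6090 × 13.1/1758.662 ≈ -0.317.
%ΔQ_1 ≈ ε × %ΔP_2 = -0.317 × (-20%) = 6.3%.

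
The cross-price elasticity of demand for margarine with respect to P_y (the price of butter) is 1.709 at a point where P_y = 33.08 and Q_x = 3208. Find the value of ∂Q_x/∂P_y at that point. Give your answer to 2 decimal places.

165.73

ε = (∂Q_x/∂P_y)·(P_y/Q_x) ⇒ ∂Q_x/∂P_y = ε·Q_x/P_y = 1.709 × 3208/33.08 ≈ 165.73.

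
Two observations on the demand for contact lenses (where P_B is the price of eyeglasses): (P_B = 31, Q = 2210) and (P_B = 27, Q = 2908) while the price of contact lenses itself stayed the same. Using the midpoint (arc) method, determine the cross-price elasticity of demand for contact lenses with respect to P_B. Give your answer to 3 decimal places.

-1.978

ΔQ_A = 2908 − 2210 = 698; ΔP_B = 27 − 31 = -4.
Midpoints: Q̄_A = 2559.0, P̄_B = 29.00.
ε = (ΔQ_A/Q̄_A)/(ΔP_B/P̄_B) = (698/2559.0)/(-4/29.00) ≈ -1.978.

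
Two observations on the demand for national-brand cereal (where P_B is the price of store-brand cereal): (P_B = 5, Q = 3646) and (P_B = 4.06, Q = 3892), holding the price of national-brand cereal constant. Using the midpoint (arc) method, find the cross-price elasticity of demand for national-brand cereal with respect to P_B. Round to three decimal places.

-0.315

ΔQ_A = 3892 − 3646 = 246; ΔP_B = 4.06 − 5 = -0.94.
Midpoints: Q̄_A = 3769.0, P̄_B = 4.53.
ε = (ΔQ_A/Q̄_A)/(ΔP_B/P̄_B) = (246/3769.0)/(-0.94/4.53) ≈ -0.315.
ε < 0: national-brand cereal and store-brand cereal are complements.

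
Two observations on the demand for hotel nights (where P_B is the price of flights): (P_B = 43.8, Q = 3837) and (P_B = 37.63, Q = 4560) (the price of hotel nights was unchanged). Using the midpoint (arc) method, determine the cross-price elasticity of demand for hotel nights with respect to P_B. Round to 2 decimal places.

-1.14

ΔQ_A = 4560 − 3837 = 723; ΔP_B = 37.63 − 43.8 = -6.17.
Midpoints: Q̄_A = 4198.5, P̄_B = 40.72.
ε = (ΔQ_A/Q̄_A)/(ΔP_B/P̄_B) = (723/4198.5)/(-6.17/40.72) ≈ -1.14.
ε < 0: hotel nights and flights are complements.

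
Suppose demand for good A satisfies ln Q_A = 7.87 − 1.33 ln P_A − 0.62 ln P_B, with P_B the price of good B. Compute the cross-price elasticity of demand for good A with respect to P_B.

In a log-linear (constant-elasticity) demand function, the coefficient on ln P_B is the cross-price elasticity.
ε = -0.62. Negative, so good A and good B are complements.

-0.62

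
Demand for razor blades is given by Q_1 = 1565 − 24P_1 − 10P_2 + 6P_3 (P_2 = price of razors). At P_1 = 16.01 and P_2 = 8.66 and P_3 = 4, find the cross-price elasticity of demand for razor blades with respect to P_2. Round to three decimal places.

At P_1 = 16.01 and P_2 = 8.66 and P_3 = 4: Q_1 = 1118.16.
∂Q_1/∂P_2 = -10.
ε = (∂Q_1/∂P_2)(P_2/Q_1) = -10 × (8.66/1118.16) ≈ -0.077.
Since ε < 0, razor blades and razors are complements.

-0.077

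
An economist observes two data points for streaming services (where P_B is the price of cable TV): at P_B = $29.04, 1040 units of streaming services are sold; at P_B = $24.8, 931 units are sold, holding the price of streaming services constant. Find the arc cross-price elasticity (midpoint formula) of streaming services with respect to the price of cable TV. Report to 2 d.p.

ΔQ_A = 931 − 1040 = -109; ΔP_B = 24.8 − 29.04 = -4.24.
Midpoints: Q̄_A = 985.5, P̄_B = 26.92.
ε = (ΔQ_A/Q̄_A)/(ΔP_B/P̄_B) = (-109/985.5)/(-4.24/26.92) ≈ 0.70.
ε > 0: streaming services and cable TV are substitutes.

0.70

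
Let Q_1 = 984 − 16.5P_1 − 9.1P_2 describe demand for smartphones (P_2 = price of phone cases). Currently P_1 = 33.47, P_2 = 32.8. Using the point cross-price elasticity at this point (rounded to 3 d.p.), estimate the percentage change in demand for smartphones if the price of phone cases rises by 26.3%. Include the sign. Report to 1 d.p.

At P_1 = 33.47, P_2 = 32.8: Q_1 = 133.265.
∂Q_1/∂P_2 = -9.1.
ε = (∂Q_1/∂P_2)(P_2/Q_1) = -9.1000 × 32.8/133.265 ≈ -2.240.
%ΔQ_1 ≈ ε × %ΔP_2 = -2.240 × (26.3%) = -58.9%.

-58.9%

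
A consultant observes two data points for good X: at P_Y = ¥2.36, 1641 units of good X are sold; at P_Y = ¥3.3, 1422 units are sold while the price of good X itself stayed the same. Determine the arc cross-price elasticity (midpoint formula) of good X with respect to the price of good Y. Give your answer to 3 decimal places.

ΔQ_X = 1422 − 1641 = -219; ΔP_Y = 3.3 − 2.36 = 0.94.
Midpoints: Q̄_X = 1531.5, P̄_Y = 2.83.
ε = (ΔQ_X/Q̄_X)/(ΔP_Y/P̄_Y) = (-219/1531.5)/(0.94/2.83) ≈ -0.431.
ε < 0: good X and good Y are complements.

-0.431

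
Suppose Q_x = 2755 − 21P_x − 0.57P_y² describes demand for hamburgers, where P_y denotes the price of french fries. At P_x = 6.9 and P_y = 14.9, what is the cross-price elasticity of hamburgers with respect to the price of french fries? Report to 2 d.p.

At P_x = 6.9 and P_y = 14.9: Q_x = 2483.554.
∂Q_x/∂P_y = -1.14P_y = -1.14(14.9) = -16.9860.
ε = (∂Q_x/∂P_y)(P_y/Q_x) = -16.9860 × (14.9/2483.554) ≈ -0.10.

-0.10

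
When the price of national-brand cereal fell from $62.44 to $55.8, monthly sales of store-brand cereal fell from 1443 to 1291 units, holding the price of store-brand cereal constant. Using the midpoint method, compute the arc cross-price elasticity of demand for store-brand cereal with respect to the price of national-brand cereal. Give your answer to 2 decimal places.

0.99

ΔQ_A = 1291 − 1443 = -152; ΔP_B = 55.8 − 62.44 = -6.64.
Midpoints: Q̄_A = 1367.0, P̄_B = 59.12.
ε = (ΔQ_A/Q̄_A)/(ΔP_B/P̄_B) = (-152/1367.0)/(-6.64/59.12) ≈ 0.99.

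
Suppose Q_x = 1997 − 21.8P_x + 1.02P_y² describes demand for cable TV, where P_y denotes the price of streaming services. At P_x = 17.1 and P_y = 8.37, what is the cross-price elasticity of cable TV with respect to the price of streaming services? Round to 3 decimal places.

0.084

At P_x = 17.1 and P_y = 8.37: Q_x = 1695.678.
∂Q_x/∂P_y = 2.04P_y = 2.04(8.37) = 17.0748.
ε = (∂Q_x/∂P_y)(P_y/Q_x) = 17.0748 × (8.37/1695.678) ≈ 0.084.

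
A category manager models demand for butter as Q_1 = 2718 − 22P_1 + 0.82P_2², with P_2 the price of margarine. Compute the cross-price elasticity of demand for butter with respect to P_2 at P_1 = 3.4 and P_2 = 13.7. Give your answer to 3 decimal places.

0.110

At P_1 = 3.4 and P_2 = 13.7: Q_1 = 2797.106.
∂Q_1/∂P_2 = 1.64P_2 = 1.64(13.7) = 22.4680.
ε = (∂Q_1/∂P_2)(P_2/Q_1) = 22.4680 × (13.7/2797.106) ≈ 0.110.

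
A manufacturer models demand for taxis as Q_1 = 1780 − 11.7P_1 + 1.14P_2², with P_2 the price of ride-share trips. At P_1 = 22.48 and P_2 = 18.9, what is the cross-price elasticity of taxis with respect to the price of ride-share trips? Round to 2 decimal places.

0.42

At P_1 = 22.48 and P_2 = 18.9: Q_1 = 1924.203.
∂Q_1/∂P_2 = 2.28P_2 = 2.28(18.9) = 43.0920.
ε = (∂Q_1/∂P_2)(P_2/Q_1) = 43.0920 × (18.9/1924.203) ≈ 0.42.
ε > 0: substitutes.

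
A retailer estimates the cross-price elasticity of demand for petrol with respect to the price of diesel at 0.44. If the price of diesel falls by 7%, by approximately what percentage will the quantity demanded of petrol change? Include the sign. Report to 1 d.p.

-3.1%

%ΔQ ≈ ε × %ΔP of diesel = 0.44 × (-7%) = -3.1%.
Demand for petrol falls by about 3.1%.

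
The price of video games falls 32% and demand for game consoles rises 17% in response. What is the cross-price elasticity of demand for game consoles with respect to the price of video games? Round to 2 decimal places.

-0.53

ε = (%ΔQ of game consoles) / (%ΔP of video games) = (17%) / (-32%) ≈ -0.53.
Negative cross-price elasticity: complements.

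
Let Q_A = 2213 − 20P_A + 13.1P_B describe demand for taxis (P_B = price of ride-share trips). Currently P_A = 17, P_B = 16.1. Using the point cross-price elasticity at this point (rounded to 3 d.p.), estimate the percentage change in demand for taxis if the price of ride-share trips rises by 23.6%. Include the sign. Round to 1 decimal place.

2.4%

At P_A = 17, P_B = 16.1: Q_A = 2083.91.
∂Q_A/∂P_B = 13.1.
ε = (∂Q_A/∂P_B)(P_B/Q_A) = 13.1000 × 16.1/2083.91 ≈ 0.101.
%ΔQ_A ≈ ε × %ΔP_B = 0.101 × (23.6%) = 2.4%.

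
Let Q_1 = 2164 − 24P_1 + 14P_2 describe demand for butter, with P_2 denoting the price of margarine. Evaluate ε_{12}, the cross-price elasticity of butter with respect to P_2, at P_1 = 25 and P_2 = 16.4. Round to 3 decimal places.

At P_1 = 25 and P_2 = 16.4: Q_1 = 1793.6.
∂Q_1/∂P_2 = 14.
ε = (∂Q_1/∂P_2)(P_2/Q_1) = 14 × (16.4/1793.6) ≈ 0.128.
Since ε > 0, butter and margarine are substitutes.

0.128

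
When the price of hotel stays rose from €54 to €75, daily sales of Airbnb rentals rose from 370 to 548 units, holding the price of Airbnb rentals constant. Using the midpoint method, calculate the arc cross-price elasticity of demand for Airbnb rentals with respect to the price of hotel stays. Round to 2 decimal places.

1.19

ΔQ_A = 548 − 370 = 178; ΔP_B = 75 − 54 = 21.
Midpoints: Q̄_A = 459.0, P̄_B = 64.50.
ε = (ΔQ_A/Q̄_A)/(ΔP_B/P̄_B) = (178/459.0)/(21/64.50) ≈ 1.19.
ε > 0: Airbnb rentals and hotel stays are substitutes.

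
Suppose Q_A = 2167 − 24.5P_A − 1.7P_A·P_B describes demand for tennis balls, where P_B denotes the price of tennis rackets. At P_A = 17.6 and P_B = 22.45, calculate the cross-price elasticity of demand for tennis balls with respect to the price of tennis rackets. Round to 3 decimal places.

At P_A = 17.6 and P_B = 22.45: Q_A = 1064.096.
∂Q_A/∂P_B = -1.7P_A = -1.7(17.6) = -29.9200.
ε = (∂Q_A/∂P_B)(P_B/Q_A) = -29.9200 × (22.45/1064.096) ≈ -0.631.
ε < 0: complements.

-0.631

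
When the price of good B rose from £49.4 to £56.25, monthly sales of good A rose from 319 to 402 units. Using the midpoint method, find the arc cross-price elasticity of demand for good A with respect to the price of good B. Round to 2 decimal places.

1.78

ΔQ_A = 402 − 319 = 83; ΔP_B = 56.25 − 49.4 = 6.85.
Midpoints: Q̄_A = 360.5, P̄_B = 52.83.
ε = (ΔQ_A/Q̄_A)/(ΔP_B/P̄_B) = (83/360.5)/(6.85/52.83) ≈ 1.78.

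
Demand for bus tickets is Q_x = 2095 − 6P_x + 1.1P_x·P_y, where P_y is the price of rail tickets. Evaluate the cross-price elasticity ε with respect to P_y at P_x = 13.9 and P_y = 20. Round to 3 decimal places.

At P_x = 13.9 and P_y = 20: Q_x = 2317.4.
∂Q_x/∂P_y = 1.1P_x = 1.1(13.9) = 15.2900.
ε = (∂Q_x/∂P_y)(P_y/Q_x) = 15.2900 × (20/2317.4) ≈ 0.132.
ε > 0: substitutes.

0.132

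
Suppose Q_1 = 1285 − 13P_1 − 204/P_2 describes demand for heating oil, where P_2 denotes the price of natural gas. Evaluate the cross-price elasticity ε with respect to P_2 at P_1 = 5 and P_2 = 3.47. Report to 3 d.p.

0.051

At P_1 = 5 and P_2 = 3.47: Q_1 = 1161.210.
∂Q_1/∂P_2 = 204/P_2² = 16.9423.
ε = (∂Q_1/∂P_2)(P_2/Q_1) = 16.9423 × (3.47/1161.210) ≈ 0.051.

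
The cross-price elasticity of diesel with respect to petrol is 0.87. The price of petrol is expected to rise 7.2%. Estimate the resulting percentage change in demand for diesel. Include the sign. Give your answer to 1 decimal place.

6.3%

%ΔQ ≈ ε × %ΔP of petrol = 0.87 × (7.2%) = 6.3%.
Demand for diesel rises by about 6.3%.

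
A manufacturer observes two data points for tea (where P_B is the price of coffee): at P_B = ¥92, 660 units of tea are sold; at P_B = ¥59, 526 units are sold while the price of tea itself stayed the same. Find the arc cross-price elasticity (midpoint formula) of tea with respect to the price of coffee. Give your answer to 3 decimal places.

ΔQ_A = 526 − 660 = -134; ΔP_B = 59 − 92 = -33.
Midpoints: Q̄_A = 593.0, P̄_B = 75.50.
ε = (ΔQ_A/Q̄_A)/(ΔP_B/P̄_B) = (-134/593.0)/(-33/75.50) ≈ 0.517.

0.517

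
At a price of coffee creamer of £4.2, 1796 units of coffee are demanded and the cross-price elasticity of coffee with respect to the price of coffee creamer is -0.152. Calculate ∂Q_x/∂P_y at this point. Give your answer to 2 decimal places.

ε = (∂Q_x/∂P_y)·(P_y/Q_x) ⇒ ∂Q_x/∂P_y = ε·Q_x/P_y = -0.152 × 1796/4.2 ≈ -65.00.

-65.00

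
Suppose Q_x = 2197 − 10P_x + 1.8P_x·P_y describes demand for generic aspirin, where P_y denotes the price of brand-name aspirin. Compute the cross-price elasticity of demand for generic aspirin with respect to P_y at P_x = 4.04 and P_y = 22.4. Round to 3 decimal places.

At P_x = 4.04 and P_y = 22.4: Q_x = 2319.493.
∂Q_x/∂P_y = 1.8P_x = 1.8(4.04) = 7.2720.
ε = (∂Q_x/∂P_y)(P_y/Q_x) = 7.2720 × (22.4/2319.493) ≈ 0.070.
ε > 0: substitutes.

0.070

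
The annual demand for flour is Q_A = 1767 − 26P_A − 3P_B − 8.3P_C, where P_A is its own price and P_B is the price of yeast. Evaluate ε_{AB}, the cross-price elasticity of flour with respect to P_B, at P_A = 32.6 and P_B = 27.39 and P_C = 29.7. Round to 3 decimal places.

-0.139

At P_A = 32.6 and P_B = 27.39 and P_C = 29.7: Q_A = 590.72.
∂Q_A/∂P_B = -3.
ε = (∂Q_A/∂P_B)(P_B/Q_A) = -3 × (27.39/590.72) ≈ -0.139.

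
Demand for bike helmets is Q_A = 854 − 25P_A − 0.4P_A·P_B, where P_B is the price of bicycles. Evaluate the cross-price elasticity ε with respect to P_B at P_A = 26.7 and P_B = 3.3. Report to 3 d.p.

At P_A = 26.7 and P_B = 3.3: Q_A = 151.256.
∂Q_A/∂P_B = -0.4P_A = -0.4(26.7) = -10.6800.
ε = (∂Q_A/∂P_B)(P_B/Q_A) = -10.6800 × (3.3/151.256) ≈ -0.233.

-0.233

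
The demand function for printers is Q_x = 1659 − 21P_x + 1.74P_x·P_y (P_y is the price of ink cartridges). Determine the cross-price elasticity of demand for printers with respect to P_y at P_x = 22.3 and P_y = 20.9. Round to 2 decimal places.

At P_x = 22.3 and P_y = 20.9: Q_x = 2001.662.
∂Q_x/∂P_y = 1.74P_x = 1.74(22.3) = 38.8020.
ε = (∂Q_x/∂P_y)(P_y/Q_x) = 38.8020 × (20.9/2001.662) ≈ 0.41.
ε > 0: substitutes.

0.41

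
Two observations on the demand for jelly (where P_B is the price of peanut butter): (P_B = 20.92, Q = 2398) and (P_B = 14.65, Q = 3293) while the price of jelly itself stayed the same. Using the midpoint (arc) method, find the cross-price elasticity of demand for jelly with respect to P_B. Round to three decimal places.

-0.892

ΔQ_A = 3293 − 2398 = 895; ΔP_B = 14.65 − 20.92 = -6.27.
Midpoints: Q̄_A = 2845.5, P̄_B = 17.79.
ε = (ΔQ_A/Q̄_A)/(ΔP_B/P̄_B) = (895/2845.5)/(-6.27/17.79) ≈ -0.892.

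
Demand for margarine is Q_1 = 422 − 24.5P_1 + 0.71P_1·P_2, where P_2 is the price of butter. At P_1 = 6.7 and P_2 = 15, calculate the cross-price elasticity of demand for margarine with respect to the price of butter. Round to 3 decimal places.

0.217

At P_1 = 6.7 and P_2 = 15: Q_1 = 329.205.
∂Q_1/∂P_2 = 0.71P_1 = 0.71(6.7) = 4.7570.
ε = (∂Q_1/∂P_2)(P_2/Q_1) = 4.7570 × (15/329.205) ≈ 0.217.
ε > 0: substitutes.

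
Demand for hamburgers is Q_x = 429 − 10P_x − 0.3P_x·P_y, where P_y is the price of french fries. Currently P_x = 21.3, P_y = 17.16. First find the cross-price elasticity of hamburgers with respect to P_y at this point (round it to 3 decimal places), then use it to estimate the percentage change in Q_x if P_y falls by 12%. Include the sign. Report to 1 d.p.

12.4%

At P_x = 21.3, P_y = 17.16: Q_x = 106.348.
∂Q_x/∂P_y = -0.3P_x = -6.3900.
ε = (∂Q_x/∂P_y)(P_y/Q_x) = -6.3900 × 17.16/106.348 ≈ -1.031.
%ΔQ_x ≈ ε × %ΔP_y = -1.031 × (-12%) = 12.4%.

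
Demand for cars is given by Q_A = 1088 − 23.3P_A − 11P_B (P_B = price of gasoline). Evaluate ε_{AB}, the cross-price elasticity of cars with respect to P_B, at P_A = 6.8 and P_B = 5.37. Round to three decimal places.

At P_A = 6.8 and P_B = 5.37: Q_A = 870.49.
∂Q_A/∂P_B = -11.
ε = (∂Q_A/∂P_B)(P_B/Q_A) = -11 × (5.37/870.49) ≈ -0.068.
Since ε < 0, cars and gasoline are complements.

-0.068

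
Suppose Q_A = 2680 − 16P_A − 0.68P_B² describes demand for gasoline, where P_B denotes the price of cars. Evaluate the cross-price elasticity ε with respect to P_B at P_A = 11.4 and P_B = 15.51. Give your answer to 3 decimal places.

-0.140

At P_A = 11.4 and P_B = 15.51: Q_A = 2334.019.
∂Q_A/∂P_B = -1.36P_B = -1.36(15.51) = -21.0936.
ε = (∂Q_A/∂P_B)(P_B/Q_A) = -21.0936 × (15.51/2334.019) ≈ -0.140.
ε < 0: complements.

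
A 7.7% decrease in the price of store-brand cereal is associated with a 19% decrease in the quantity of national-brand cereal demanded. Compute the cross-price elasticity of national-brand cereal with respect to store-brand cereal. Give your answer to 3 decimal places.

2.468

ε = (%ΔQ of national-brand cereal) / (%ΔP of store-brand cereal) = (-19%) / (-7.7%) ≈ 2.468.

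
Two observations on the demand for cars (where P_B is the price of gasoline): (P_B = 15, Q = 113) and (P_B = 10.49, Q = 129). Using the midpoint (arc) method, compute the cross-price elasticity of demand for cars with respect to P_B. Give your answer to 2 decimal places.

ΔQ_A = 129 − 113 = 16; ΔP_B = 10.49 − 15 = -4.51.
Midpoints: Q̄_A = 121.0, P̄_B = 12.75.
ε = (ΔQ_A/Q̄_A)/(ΔP_B/P̄_B) = (16/121.0)/(-4.51/12.75) ≈ -0.37.

-0.37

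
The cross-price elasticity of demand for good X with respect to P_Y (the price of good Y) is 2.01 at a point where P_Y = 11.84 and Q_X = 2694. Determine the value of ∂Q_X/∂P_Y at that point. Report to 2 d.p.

457.34

ε = (∂Q_X/∂P_Y)·(P_Y/Q_X) ⇒ ∂Q_X/∂P_Y = ε·Q_X/P_Y = 2.01 × 2694/11.84 ≈ 457.34.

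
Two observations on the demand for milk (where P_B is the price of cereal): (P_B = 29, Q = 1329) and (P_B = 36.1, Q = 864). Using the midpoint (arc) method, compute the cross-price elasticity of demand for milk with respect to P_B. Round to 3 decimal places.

-1.944

ΔQ_A = 864 − 1329 = -465; ΔP_B = 36.1 − 29 = 7.1.
Midpoints: Q̄_A = 1096.5, P̄_B = 32.55.
ε = (ΔQ_A/Q̄_A)/(ΔP_B/P̄_B) = (-465/1096.5)/(7.1/32.55) ≈ -1.944.
ε < 0: milk and cereal are complements.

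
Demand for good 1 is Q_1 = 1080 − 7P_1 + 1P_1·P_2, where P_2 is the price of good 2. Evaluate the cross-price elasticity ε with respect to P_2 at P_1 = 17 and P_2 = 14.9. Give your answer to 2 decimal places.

At P_1 = 17 and P_2 = 14.9: Q_1 = 1214.3.
∂Q_1/∂P_2 = 1P_1 = 1(17) = 17.0000.
ε = (∂Q_1/∂P_2)(P_2/Q_1) = 17.0000 × (14.9/1214.3) ≈ 0.21.
ε > 0: substitutes.

0.21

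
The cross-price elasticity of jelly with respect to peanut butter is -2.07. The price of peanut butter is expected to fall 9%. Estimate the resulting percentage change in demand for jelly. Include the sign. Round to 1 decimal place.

18.6%

%ΔQ ≈ ε × %ΔP of peanut butter = -2.07 × (-9%) = 18.6%.
Demand for jelly rises by about 18.6%.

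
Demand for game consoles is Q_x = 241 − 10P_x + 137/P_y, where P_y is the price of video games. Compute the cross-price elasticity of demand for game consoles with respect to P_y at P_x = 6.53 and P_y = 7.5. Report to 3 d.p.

-0.094

At P_x = 6.53 and P_y = 7.5: Q_x = 193.967.
∂Q_x/∂P_y = −137/P_y² = -2.4356.
ε = (∂Q_x/∂P_y)(P_y/Q_x) = -2.4356 × (7.5/193.967) ≈ -0.094.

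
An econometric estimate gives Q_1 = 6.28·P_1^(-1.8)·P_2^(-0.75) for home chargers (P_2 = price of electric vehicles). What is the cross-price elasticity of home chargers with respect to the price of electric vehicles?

-0.75

In a log-linear (constant-elasticity) demand function, the coefficient on the exponent of P_2 is the cross-price elasticity.
ε = -0.75. Negative, so home chargers and electric vehicles are complements.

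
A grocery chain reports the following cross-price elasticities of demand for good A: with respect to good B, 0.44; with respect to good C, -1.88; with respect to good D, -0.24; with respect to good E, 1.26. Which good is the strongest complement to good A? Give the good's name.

Complements have ε < 0. The most negative value is -1.88 (good C).

good C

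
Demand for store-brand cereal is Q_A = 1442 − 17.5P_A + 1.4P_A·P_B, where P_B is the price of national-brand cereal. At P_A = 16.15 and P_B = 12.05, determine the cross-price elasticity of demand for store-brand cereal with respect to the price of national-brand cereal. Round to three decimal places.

At P_A = 16.15 and P_B = 12.05: Q_A = 1431.825.
∂Q_A/∂P_B = 1.4P_A = 1.4(16.15) = 22.6100.
ε = (∂Q_A/∂P_B)(P_B/Q_A) = 22.6100 × (12.05/1431.825) ≈ 0.190.
ε > 0: substitutes.

0.190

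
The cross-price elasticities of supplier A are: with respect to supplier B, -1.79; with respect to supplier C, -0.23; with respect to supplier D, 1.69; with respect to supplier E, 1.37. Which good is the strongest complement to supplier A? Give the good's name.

Complements have ε < 0. The most negative value is -1.79 (supplier B).

supplier B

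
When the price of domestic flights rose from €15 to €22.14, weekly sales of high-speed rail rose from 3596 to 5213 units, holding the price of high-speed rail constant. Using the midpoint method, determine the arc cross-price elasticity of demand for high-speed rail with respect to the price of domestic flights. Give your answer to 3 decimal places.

ΔQ_A = 5213 − 3596 = 1617; ΔP_B = 22.14 − 15 = 7.14.
Midpoints: Q̄_A = 4404.5, P̄_B = 18.57.
ε = (ΔQ_A/Q̄_A)/(ΔP_B/P̄_B) = (1617/4404.5)/(7.14/18.57) ≈ 0.955.
ε > 0: high-speed rail and domestic flights are substitutes.

0.955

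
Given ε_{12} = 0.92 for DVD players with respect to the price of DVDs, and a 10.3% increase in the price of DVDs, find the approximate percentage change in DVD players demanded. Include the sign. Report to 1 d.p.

%ΔQ ≈ ε × %ΔP of DVDs = 0.92 × (10.3%) = 9.5%.
Demand for DVD players rises by about 9.5%.

9.5%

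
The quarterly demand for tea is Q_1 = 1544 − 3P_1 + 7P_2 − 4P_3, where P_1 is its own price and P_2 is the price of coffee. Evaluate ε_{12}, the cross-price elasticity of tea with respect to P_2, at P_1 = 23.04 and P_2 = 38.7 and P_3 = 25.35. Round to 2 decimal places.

At P_1 = 23.04 and P_2 = 38.7 and P_3 = 25.35: Q_1 = 1644.38.
∂Q_1/∂P_2 = 7.
ε = (∂Q_1/∂P_2)(P_2/Q_1) = 7 × (38.7/1644.38) ≈ 0.16.

0.16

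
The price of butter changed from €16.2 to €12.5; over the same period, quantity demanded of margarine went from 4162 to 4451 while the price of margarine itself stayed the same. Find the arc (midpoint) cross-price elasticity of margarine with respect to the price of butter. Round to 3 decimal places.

-0.260

ΔQ_A = 4451 − 4162 = 289; ΔP_B = 12.5 − 16.2 = -3.7.
Midpoints: Q̄_A = 4306.5, P̄_B = 14.35.
ε = (ΔQ_A/Q̄_A)/(ΔP_B/P̄_B) = (289/4306.5)/(-3.7/14.35) ≈ -0.260.
ε < 0: margarine and butter are complements.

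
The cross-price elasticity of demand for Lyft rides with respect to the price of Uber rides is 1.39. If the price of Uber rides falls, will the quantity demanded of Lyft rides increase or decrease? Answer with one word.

decrease

ε > 0 and the price of Uber rides falls, so the quantity of Lyft rides moves in the same direction: it decreases.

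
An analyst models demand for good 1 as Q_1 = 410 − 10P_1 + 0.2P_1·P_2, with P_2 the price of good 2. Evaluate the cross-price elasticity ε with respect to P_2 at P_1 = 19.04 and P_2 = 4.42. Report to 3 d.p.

At P_1 = 19.04 and P_2 = 4.42: Q_1 = 236.431.
∂Q_1/∂P_2 = 0.2P_1 = 0.2(19.04) = 3.8080.
ε = (∂Q_1/∂P_2)(P_2/Q_1) = 3.8080 × (4.42/236.431) ≈ 0.071.

0.071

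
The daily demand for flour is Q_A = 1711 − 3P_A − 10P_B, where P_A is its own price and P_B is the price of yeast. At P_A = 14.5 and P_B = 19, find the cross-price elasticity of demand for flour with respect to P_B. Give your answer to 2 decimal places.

At P_A = 14.5 and P_B = 19: Q_A = 1477.5.
∂Q_A/∂P_B = -10.
ε = (∂Q_A/∂P_B)(P_B/Q_A) = -10 × (19/1477.5) ≈ -0.13.
Since ε < 0, flour and yeast are complements.

-0.13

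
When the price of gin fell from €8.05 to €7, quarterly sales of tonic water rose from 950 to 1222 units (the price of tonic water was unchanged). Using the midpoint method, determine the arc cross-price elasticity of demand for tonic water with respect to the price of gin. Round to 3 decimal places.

ΔQ_A = 1222 − 950 = 272; ΔP_B = 7 − 8.05 = -1.05.
Midpoints: Q̄_A = 1086.0, P̄_B = 7.53.
ε = (ΔQ_A/Q̄_A)/(ΔP_B/P̄_B) = (272/1086.0)/(-1.05/7.53) ≈ -1.795.
ε < 0: tonic water and gin are complements.

-1.795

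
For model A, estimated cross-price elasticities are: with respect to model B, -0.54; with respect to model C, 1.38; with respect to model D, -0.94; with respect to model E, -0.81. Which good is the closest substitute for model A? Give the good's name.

model C

Substitutes have ε > 0. Among the positive values, 1.38 (model C) is largest.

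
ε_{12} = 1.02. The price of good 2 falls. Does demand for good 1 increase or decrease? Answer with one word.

decrease

ε > 0 and the price of good 2 falls, so the quantity of good 1 moves in the same direction: it decreases.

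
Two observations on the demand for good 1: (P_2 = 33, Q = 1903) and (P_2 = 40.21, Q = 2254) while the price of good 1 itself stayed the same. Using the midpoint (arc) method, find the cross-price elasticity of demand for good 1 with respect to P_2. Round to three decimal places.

0.857

ΔQ_1 = 2254 − 1903 = 351; ΔP_2 = 40.21 − 33 = 7.21.
Midpoints: Q̄_1 = 2078.5, P̄_2 = 36.61.
ε = (ΔQ_1/Q̄_1)/(ΔP_2/P̄_2) = (351/2078.5)/(7.21/36.61) ≈ 0.857.
ε > 0: good 1 and good 2 are substitutes.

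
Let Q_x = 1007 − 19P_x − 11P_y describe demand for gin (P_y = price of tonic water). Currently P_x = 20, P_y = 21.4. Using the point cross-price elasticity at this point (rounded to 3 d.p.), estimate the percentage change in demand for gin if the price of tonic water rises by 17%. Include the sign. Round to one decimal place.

At P_x = 20, P_y = 21.4: Q_x = 391.6.
∂Q_x/∂P_y = -11.
ε = (∂Q_x/∂P_y)(P_y/Q_x) = -11.0000 × 21.4/391.6 ≈ -0.601.
%ΔQ_x ≈ ε × %ΔP_y = -0.601 × (17%) = -10.2%.

-10.2%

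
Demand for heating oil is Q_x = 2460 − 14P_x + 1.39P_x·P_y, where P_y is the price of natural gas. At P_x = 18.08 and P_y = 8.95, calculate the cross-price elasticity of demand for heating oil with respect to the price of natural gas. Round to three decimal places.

At P_x = 18.08 and P_y = 8.95: Q_x = 2431.804.
∂Q_x/∂P_y = 1.39P_x = 1.39(18.08) = 25.1312.
ε = (∂Q_x/∂P_y)(P_y/Q_x) = 25.1312 × (8.95/2431.804) ≈ 0.092.
ε > 0: substitutes.

0.092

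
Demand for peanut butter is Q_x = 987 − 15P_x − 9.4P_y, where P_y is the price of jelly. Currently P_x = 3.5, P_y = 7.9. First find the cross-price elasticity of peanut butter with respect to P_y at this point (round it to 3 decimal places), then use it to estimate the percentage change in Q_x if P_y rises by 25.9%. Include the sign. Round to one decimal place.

-2.2%

At P_x = 3.5, P_y = 7.9: Q_x = 860.24.
∂Q_x/∂P_y = -9.4.
ε = (∂Q_x/∂P_y)(P_y/Q_x) = -9.4000 × 7.9/860.24 ≈ -0.086.
%ΔQ_x ≈ ε × %ΔP_y = -0.086 × (25.9%) = -2.2%.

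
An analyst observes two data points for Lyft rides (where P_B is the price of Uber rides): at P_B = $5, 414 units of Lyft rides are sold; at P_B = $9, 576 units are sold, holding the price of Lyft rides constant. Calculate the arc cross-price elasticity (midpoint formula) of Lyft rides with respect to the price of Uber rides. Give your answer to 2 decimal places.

0.57

ΔQ_A = 576 − 414 = 162; ΔP_B = 9 − 5 = 4.
Midpoints: Q̄_A = 495.0, P̄_B = 7.00.
ε = (ΔQ_A/Q̄_A)/(ΔP_B/P̄_B) = (162/495.0)/(4/7.00) ≈ 0.57.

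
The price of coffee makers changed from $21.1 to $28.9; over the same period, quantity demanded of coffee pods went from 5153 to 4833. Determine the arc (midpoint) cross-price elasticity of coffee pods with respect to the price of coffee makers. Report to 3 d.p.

-0.205

ΔQ_A = 4833 − 5153 = -320; ΔP_B = 28.9 − 21.1 = 7.8.
Midpoints: Q̄_A = 4993.0, P̄_B = 25.00.
ε = (ΔQ_A/Q̄_A)/(ΔP_B/P̄_B) = (-320/4993.0)/(7.8/25.00) ≈ -0.205.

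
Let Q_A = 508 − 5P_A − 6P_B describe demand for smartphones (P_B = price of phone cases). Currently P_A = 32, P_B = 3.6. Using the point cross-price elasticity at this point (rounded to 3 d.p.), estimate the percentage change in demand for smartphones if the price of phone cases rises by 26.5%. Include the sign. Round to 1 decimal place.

At P_A = 32, P_B = 3.6: Q_A = 326.4.
∂Q_A/∂P_B = -6.
ε = (∂Q_A/∂P_B)(P_B/Q_A) = -6.0000 × 3.6/326.4 ≈ -0.066.
%ΔQ_A ≈ ε × %ΔP_B = -0.066 × (26.5%) = -1.7%.

-1.7%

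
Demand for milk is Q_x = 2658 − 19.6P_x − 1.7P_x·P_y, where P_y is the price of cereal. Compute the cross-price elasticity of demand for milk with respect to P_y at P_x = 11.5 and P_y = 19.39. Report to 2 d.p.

At P_x = 11.5 and P_y = 19.39: Q_x = 2053.525.
∂Q_x/∂P_y = -1.7P_x = -1.7(11.5) = -19.5500.
ε = (∂Q_x/∂P_y)(P_y/Q_x) = -19.5500 × (19.39/2053.525) ≈ -0.18.

-0.18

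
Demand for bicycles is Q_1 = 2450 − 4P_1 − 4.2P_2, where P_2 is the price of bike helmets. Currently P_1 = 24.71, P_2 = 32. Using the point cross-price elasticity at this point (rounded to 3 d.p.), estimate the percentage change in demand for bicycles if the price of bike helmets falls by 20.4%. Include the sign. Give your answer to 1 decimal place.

1.2%

At P_1 = 24.71, P_2 = 32: Q_1 = 2216.76.
∂Q_1/∂P_2 = -4.2.
ε = (∂Q_1/∂P_2)(P_2/Q_1) = -4.2000 × 32/2216.76 ≈ -0.061.
%ΔQ_1 ≈ ε × %ΔP_2 = -0.061 × (-20.4%) = 1.2%.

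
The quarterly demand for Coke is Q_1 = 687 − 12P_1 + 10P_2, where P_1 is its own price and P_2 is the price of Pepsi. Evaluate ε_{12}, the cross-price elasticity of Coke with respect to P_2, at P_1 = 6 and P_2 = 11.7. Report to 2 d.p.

At P_1 = 6 and P_2 = 11.7: Q_1 = 732.
∂Q_1/∂P_2 = 10.
ε = (∂Q_1/∂P_2)(P_2/Q_1) = 10 × (11.7/732) ≈ 0.16.
Since ε > 0, Coke and Pepsi are substitutes.

0.16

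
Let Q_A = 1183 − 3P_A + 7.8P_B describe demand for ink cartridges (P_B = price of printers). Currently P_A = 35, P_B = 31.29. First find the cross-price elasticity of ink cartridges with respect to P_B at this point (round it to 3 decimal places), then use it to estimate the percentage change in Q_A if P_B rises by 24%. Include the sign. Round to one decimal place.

At P_A = 35, P_B = 31.29: Q_A = 1322.062.
∂Q_A/∂P_B = 7.8.
ε = (∂Q_A/∂P_B)(P_B/Q_A) = 7.8000 × 31.29/1322.062 ≈ 0.185.
%ΔQ_A ≈ ε × %ΔP_B = 0.185 × (24%) = 4.4%.

4.4%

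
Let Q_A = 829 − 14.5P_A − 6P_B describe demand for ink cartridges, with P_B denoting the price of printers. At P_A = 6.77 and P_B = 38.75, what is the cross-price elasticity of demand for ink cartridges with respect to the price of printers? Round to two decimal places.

At P_A = 6.77 and P_B = 38.75: Q_A = 498.335.
∂Q_A/∂P_B = -6.
ε = (∂Q_A/∂P_B)(P_B/Q_A) = -6 × (38.75/498.335) ≈ -0.47.

-0.47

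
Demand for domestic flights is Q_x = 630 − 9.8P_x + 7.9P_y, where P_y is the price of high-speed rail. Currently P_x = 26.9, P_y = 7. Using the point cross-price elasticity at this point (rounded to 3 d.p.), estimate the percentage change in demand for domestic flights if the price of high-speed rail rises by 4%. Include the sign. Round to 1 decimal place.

At P_x = 26.9, P_y = 7: Q_x = 421.68.
∂Q_x/∂P_y = 7.9.
ε = (∂Q_x/∂P_y)(P_y/Q_x) = 7.9000 × 7/421.68 ≈ 0.131.
%ΔQ_x ≈ ε × %ΔP_y = 0.131 × (4%) = 0.5%.

0.5%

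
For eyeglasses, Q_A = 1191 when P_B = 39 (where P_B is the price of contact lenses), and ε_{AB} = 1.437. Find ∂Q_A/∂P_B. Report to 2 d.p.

ε = (∂Q_A/∂P_B)·(P_B/Q_A) ⇒ ∂Q_A/∂P_B = ε·Q_A/P_B = 1.437 × 1191/39 ≈ 43.88.

43.88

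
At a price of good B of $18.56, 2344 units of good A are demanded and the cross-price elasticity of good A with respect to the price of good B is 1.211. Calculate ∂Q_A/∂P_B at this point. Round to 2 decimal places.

152.94

ε = (∂Q_A/∂P_B)·(P_B/Q_A) ⇒ ∂Q_A/∂P_B = ε·Q_A/P_B = 1.211 × 2344/18.56 ≈ 152.94.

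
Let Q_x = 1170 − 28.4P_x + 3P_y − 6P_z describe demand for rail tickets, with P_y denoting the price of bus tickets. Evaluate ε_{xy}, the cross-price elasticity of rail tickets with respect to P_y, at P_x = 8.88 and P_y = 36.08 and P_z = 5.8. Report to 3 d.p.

At P_x = 8.88 and P_y = 36.08 and P_z = 5.8: Q_x = 991.248.
∂Q_x/∂P_y = 3.
ε = (∂Q_x/∂P_y)(P_y/Q_x) = 3 × (36.08/991.248) ≈ 0.109.
Since ε > 0, rail tickets and bus tickets are substitutes.

0.109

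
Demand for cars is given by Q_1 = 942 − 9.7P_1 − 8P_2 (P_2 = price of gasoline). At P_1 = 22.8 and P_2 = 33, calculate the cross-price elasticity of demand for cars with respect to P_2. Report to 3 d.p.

At P_1 = 22.8 and P_2 = 33: Q_1 = 456.84.
∂Q_1/∂P_2 = -8.
ε = (∂Q_1/∂P_2)(P_2/Q_1) = -8 × (33/456.84) ≈ -0.578.

-0.578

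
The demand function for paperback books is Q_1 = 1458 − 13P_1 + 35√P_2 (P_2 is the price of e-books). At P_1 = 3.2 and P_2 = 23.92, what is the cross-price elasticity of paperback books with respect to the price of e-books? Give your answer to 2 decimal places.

At P_1 = 3.2 and P_2 = 23.92: Q_1 = 1587.578.
∂Q_1/∂P_2 = 35/(2√P_2) = 35/(2√23.92) = 3.5781.
ε = (∂Q_1/∂P_2)(P_2/Q_1) = 3.5781 × (23.92/1587.578) ≈ 0.05.
ε > 0: substitutes.

0.05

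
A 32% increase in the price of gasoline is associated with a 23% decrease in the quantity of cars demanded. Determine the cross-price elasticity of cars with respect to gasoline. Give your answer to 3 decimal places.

-0.719

ε = (%ΔQ of cars) / (%ΔP of gasoline) = (-23%) / (32%) ≈ -0.719.
Negative cross-price elasticity: complements.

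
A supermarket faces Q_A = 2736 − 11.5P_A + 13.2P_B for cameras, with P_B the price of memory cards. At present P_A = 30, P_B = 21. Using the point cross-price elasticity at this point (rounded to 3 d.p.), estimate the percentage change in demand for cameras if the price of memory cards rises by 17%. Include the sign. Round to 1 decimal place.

At P_A = 30, P_B = 21: Q_A = 2668.2.
∂Q_A/∂P_B = 13.2.
ε = (∂Q_A/∂P_B)(P_B/Q_A) = 13.2000 × 21/2668.2 ≈ 0.104.
%ΔQ_A ≈ ε × %ΔP_B = 0.104 × (17%) = 1.8%.

1.8%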